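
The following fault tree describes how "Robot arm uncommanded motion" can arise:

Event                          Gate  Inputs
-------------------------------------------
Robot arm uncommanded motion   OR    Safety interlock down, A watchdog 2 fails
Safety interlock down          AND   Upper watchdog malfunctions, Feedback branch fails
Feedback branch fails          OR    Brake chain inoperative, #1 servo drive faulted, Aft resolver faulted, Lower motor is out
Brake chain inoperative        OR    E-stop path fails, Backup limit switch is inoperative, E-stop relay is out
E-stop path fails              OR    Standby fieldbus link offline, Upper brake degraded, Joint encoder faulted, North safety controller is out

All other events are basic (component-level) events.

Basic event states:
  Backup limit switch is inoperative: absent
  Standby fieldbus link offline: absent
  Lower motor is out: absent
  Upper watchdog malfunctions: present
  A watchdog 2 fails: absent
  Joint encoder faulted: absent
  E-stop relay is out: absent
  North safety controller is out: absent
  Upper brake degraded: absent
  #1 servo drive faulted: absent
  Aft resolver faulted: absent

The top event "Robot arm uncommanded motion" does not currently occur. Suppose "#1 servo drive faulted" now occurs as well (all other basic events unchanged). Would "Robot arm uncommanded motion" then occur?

Yes

Counterfactual: set "#1 servo drive faulted" to occurred.
E-stop path fails [OR]: Standby fieldbus link offline=not, Upper brake degraded=not, Joint encoder faulted=not, North safety controller is out=not → no input occurs → does not occur.
Brake chain inoperative [OR]: E-stop path fails=not, Backup limit switch is inoperative=not, E-stop relay is out=not → no input occurs → does not occur.
Feedback branch fails [OR]: Brake chain inoperative=not, #1 servo drive faulted=occurs, Aft resolver faulted=not, Lower motor is out=not → at least one input occurs → occurs.
Safety interlock down [AND]: Upper watchdog malfunctions=occurs, Feedback branch fails=occurs → all inputs occur → occurs.
Robot arm uncommanded motion [OR]: Safety interlock down=occurs, A watchdog 2 fails=not → at least one input occurs → occurs.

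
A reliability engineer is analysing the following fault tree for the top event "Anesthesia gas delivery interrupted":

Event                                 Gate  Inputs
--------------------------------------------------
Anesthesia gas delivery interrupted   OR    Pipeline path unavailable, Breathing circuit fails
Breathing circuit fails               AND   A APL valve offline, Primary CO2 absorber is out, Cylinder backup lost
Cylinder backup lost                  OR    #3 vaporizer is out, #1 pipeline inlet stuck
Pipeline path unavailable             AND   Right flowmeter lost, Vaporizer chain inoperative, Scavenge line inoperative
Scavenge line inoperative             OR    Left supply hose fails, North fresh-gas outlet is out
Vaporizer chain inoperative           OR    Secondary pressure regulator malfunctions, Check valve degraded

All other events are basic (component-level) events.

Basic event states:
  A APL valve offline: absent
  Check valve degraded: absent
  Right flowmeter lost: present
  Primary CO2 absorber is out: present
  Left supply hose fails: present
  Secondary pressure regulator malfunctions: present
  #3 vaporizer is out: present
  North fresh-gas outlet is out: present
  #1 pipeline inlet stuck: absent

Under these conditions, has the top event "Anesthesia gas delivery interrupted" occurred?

Yes

Vaporizer chain inoperative [OR]: Secondary pressure regulator malfunctions=occurs, Check valve degraded=not → at least one input occurs → occurs.
Scavenge line inoperative [OR]: Left supply hose fails=occurs, North fresh-gas outlet is out=occurs → at least one input occurs → occurs.
Pipeline path unavailable [AND]: Right flowmeter lost=occurs, Vaporizer chain inoperative=occurs, Scavenge line inoperative=occurs → all inputs occur → occurs.
Cylinder backup lost [OR]: #3 vaporizer is out=occurs, #1 pipeline inlet stuck=not → at least one input occurs → occurs.
Breathing circuit fails [AND]: A APL valve offline=not, Primary CO2 absorber is out=occurs, Cylinder backup lost=occurs → not all inputs occur → does not occur.
Anesthesia gas delivery interrupted [OR]: Pipeline path unavailable=occurs, Breathing circuit fails=not → at least one input occurs → occurs.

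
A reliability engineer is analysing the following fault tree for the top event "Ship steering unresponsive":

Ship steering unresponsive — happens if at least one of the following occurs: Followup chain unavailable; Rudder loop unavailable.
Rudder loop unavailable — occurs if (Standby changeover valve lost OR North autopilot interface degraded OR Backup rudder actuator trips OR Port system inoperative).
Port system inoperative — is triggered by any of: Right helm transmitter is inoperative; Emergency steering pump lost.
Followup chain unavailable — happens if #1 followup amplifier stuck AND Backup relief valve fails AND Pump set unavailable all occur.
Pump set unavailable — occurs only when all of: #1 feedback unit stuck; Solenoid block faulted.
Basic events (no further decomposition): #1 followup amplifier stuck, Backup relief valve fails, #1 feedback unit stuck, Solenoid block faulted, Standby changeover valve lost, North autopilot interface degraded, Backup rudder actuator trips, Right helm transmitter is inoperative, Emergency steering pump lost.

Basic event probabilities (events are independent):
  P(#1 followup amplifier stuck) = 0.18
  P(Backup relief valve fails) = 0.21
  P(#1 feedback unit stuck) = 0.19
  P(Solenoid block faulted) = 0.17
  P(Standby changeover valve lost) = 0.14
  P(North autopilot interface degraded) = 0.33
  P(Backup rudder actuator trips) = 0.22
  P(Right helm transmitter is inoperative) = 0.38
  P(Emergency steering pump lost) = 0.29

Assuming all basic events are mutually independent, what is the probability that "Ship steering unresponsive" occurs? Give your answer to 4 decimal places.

0.8024

P(Pump set unavailable) [AND] = 0.19 × 0.17 = 0.032300
P(Followup chain unavailable) [AND] = 0.18 × 0.21 × 0.032300 = 0.001221
P(Port system inoperative) [OR] = 1 − (1−0.38) × (1−0.29) = 0.559800
P(Rudder loop unavailable) [OR] = 1 − (1−0.14) × (1−0.33) × (1−0.22) × (1−0.559800) = 0.802158
P(Ship steering unresponsive) [OR] = 1 − (1−0.001221) × (1−0.802158) = 0.802400
Rounded to 4 decimal places: P(Ship steering unresponsive) ≈ 0.8024.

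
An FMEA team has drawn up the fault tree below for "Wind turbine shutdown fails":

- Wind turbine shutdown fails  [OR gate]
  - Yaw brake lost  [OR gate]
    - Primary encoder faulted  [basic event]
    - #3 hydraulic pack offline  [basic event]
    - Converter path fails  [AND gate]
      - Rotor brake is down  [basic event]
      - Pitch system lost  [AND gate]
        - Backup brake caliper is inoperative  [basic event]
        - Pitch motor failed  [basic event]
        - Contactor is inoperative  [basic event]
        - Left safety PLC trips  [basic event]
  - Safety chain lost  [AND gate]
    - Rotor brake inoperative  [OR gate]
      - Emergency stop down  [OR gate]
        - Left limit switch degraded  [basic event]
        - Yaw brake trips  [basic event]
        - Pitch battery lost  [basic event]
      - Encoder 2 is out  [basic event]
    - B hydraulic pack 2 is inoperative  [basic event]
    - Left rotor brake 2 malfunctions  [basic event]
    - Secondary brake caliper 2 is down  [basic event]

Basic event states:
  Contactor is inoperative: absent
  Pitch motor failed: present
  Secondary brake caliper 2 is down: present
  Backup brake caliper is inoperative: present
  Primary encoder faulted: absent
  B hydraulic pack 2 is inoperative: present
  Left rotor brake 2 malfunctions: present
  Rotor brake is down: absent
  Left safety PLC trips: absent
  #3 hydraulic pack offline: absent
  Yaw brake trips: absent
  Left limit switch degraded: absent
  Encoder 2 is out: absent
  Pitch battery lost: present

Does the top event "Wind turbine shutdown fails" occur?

Pitch system lost [AND]: Backup brake caliper is inoperative=occurs, Pitch motor failed=occurs, Contactor is inoperative=not, Left safety PLC trips=not → not all inputs occur → does not occur.
Converter path fails [AND]: Rotor brake is down=not, Pitch system lost=not → not all inputs occur → does not occur.
Yaw brake lost [OR]: Primary encoder faulted=not, #3 hydraulic pack offline=not, Converter path fails=not → no input occurs → does not occur.
Emergency stop down [OR]: Left limit switch degraded=not, Yaw brake trips=not, Pitch battery lost=occurs → at least one input occurs → occurs.
Rotor brake inoperative [OR]: Emergency stop down=occurs, Encoder 2 is out=not → at least one input occurs → occurs.
Safety chain lost [AND]: Rotor brake inoperative=occurs, B hydraulic pack 2 is inoperative=occurs, Left rotor brake 2 malfunctions=occurs, Secondary brake caliper 2 is down=occurs → all inputs occur → occurs.
Wind turbine shutdown fails [OR]: Yaw brake lost=not, Safety chain lost=occurs → at least one input occurs → occurs.

Yes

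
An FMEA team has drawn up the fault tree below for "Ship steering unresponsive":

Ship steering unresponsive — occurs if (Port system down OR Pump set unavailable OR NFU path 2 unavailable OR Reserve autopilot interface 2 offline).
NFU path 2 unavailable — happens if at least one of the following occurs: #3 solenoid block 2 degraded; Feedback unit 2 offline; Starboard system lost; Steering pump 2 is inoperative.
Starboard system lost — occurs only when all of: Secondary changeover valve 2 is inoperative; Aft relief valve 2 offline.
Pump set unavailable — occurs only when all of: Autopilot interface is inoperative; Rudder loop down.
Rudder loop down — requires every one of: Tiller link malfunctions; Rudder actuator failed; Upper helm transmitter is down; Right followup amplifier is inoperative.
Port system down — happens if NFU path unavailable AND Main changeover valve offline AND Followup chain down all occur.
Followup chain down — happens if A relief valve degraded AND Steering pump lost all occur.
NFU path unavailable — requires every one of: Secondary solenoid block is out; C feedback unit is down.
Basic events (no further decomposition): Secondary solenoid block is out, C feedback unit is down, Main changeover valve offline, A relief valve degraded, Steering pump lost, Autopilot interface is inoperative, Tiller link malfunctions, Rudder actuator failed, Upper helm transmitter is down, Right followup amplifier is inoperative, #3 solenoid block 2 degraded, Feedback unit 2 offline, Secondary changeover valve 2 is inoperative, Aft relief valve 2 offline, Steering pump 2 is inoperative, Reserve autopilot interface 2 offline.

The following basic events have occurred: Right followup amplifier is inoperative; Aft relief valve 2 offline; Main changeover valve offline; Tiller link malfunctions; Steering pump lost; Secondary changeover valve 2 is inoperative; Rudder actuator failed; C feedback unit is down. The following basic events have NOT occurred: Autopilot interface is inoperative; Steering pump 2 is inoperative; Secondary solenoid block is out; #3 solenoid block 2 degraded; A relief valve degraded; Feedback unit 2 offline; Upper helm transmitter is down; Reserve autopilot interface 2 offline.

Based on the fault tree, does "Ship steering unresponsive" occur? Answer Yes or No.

Yes

NFU path unavailable [AND]: Secondary solenoid block is out=not, C feedback unit is down=occurs → not all inputs occur → does not occur.
Followup chain down [AND]: A relief valve degraded=not, Steering pump lost=occurs → not all inputs occur → does not occur.
Port system down [AND]: NFU path unavailable=not, Main changeover valve offline=occurs, Followup chain down=not → not all inputs occur → does not occur.
Rudder loop down [AND]: Tiller link malfunctions=occurs, Rudder actuator failed=occurs, Upper helm transmitter is down=not, Right followup amplifier is inoperative=occurs → not all inputs occur → does not occur.
Pump set unavailable [AND]: Autopilot interface is inoperative=not, Rudder loop down=not → not all inputs occur → does not occur.
Starboard system lost [AND]: Secondary changeover valve 2 is inoperative=occurs, Aft relief valve 2 offline=occurs → all inputs occur → occurs.
NFU path 2 unavailable [OR]: #3 solenoid block 2 degraded=not, Feedback unit 2 offline=not, Starboard system lost=occurs, Steering pump 2 is inoperative=not → at least one input occurs → occurs.
Ship steering unresponsive [OR]: Port system down=not, Pump set unavailable=not, NFU path 2 unavailable=occurs, Reserve autopilot interface 2 offline=not → at least one input occurs → occurs.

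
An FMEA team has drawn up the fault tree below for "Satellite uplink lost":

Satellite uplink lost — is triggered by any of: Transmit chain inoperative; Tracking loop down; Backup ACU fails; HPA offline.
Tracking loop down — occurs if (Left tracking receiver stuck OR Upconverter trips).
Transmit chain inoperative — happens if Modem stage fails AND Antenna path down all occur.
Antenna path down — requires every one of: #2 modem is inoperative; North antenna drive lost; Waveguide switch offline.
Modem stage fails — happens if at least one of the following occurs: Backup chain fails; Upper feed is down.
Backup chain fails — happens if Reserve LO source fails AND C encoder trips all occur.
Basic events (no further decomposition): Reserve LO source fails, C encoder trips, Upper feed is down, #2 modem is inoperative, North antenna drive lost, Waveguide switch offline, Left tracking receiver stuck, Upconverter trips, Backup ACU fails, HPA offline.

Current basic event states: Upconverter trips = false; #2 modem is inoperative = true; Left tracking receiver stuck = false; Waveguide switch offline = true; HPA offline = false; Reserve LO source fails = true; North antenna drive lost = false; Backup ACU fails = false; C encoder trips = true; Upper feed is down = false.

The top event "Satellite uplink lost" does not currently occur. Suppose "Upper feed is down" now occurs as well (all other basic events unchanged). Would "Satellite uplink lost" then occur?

Counterfactual: set "Upper feed is down" to occurred.
Backup chain fails [AND]: Reserve LO source fails=occurs, C encoder trips=occurs → all inputs occur → occurs.
Modem stage fails [OR]: Backup chain fails=occurs, Upper feed is down=occurs → at least one input occurs → occurs.
Antenna path down [AND]: #2 modem is inoperative=occurs, North antenna drive lost=not, Waveguide switch offline=occurs → not all inputs occur → does not occur.
Transmit chain inoperative [AND]: Modem stage fails=occurs, Antenna path down=not → not all inputs occur → does not occur.
Tracking loop down [OR]: Left tracking receiver stuck=not, Upconverter trips=not → no input occurs → does not occur.
Satellite uplink lost [OR]: Transmit chain inoperative=not, Tracking loop down=not, Backup ACU fails=not, HPA offline=not → no input occurs → does not occur.

No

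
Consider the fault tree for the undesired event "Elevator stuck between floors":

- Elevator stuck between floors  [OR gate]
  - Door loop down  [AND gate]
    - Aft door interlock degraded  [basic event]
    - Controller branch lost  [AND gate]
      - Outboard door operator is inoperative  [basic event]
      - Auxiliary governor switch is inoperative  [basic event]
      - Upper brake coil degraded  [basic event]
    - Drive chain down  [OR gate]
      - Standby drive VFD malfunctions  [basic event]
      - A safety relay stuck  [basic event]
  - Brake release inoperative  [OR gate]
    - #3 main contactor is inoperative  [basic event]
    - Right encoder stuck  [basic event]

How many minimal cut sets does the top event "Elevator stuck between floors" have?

4

Controller branch lost [AND]: one cut set from each child combined → 1 × 1 × 1 = 1 cut set(s).
Drive chain down [OR]: union of children's cut sets → 2 cut set(s).
Door loop down [AND]: one cut set from each child combined → 1 × 1 × 2 = 2 cut set(s).
Brake release inoperative [OR]: union of children's cut sets → 2 cut set(s).
Elevator stuck between floors [OR]: union of children's cut sets → 4 cut set(s).
Minimal cut sets: {Aft door interlock degraded, Auxiliary governor switch is inoperative, Outboard door operator is inoperative, Standby drive VFD malfunctions, Upper brake coil degraded}; {A safety relay stuck, Aft door interlock degraded, Auxiliary governor switch is inoperative, Outboard door operator is inoperative, Upper brake coil degraded}; {#3 main contactor is inoperative}; {Right encoder stuck}.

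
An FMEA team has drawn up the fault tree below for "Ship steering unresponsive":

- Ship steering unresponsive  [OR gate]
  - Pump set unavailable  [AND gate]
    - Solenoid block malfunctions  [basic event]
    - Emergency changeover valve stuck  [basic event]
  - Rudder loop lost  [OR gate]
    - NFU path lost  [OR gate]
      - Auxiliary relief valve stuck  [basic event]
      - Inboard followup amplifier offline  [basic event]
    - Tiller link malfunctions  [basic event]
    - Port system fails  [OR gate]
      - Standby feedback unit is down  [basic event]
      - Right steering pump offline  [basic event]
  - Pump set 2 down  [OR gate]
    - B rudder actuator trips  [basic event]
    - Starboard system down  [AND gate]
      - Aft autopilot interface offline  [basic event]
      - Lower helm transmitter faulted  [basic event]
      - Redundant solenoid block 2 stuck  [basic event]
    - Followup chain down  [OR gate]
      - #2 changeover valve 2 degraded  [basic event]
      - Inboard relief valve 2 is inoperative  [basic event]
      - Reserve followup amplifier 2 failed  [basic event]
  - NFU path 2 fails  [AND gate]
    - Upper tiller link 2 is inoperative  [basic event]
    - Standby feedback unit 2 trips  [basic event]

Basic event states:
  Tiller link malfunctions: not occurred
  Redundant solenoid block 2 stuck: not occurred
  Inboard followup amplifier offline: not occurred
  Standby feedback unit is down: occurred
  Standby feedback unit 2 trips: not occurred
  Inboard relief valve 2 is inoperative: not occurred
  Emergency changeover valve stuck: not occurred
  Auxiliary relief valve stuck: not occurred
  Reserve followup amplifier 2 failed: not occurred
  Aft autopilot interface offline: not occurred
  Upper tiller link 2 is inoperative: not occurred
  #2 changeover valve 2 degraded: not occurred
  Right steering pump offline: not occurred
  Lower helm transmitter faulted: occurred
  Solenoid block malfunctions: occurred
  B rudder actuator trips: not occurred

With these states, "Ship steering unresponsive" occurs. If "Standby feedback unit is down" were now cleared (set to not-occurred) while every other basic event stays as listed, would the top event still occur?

No

Counterfactual: set "Standby feedback unit is down" to not occurred.
Pump set unavailable [AND]: Solenoid block malfunctions=occurs, Emergency changeover valve stuck=not → not all inputs occur → does not occur.
NFU path lost [OR]: Auxiliary relief valve stuck=not, Inboard followup amplifier offline=not → no input occurs → does not occur.
Port system fails [OR]: Standby feedback unit is down=not, Right steering pump offline=not → no input occurs → does not occur.
Rudder loop lost [OR]: NFU path lost=not, Tiller link malfunctions=not, Port system fails=not → no input occurs → does not occur.
Starboard system down [AND]: Aft autopilot interface offline=not, Lower helm transmitter faulted=occurs, Redundant solenoid block 2 stuck=not → not all inputs occur → does not occur.
Followup chain down [OR]: #2 changeover valve 2 degraded=not, Inboard relief valve 2 is inoperative=not, Reserve followup amplifier 2 failed=not → no input occurs → does not occur.
Pump set 2 down [OR]: B rudder actuator trips=not, Starboard system down=not, Followup chain down=not → no input occurs → does not occur.
NFU path 2 fails [AND]: Upper tiller link 2 is inoperative=not, Standby feedback unit 2 trips=not → not all inputs occur → does not occur.
Ship steering unresponsive [OR]: Pump set unavailable=not, Rudder loop lost=not, Pump set 2 down=not, NFU path 2 fails=not → no input occurs → does not occur.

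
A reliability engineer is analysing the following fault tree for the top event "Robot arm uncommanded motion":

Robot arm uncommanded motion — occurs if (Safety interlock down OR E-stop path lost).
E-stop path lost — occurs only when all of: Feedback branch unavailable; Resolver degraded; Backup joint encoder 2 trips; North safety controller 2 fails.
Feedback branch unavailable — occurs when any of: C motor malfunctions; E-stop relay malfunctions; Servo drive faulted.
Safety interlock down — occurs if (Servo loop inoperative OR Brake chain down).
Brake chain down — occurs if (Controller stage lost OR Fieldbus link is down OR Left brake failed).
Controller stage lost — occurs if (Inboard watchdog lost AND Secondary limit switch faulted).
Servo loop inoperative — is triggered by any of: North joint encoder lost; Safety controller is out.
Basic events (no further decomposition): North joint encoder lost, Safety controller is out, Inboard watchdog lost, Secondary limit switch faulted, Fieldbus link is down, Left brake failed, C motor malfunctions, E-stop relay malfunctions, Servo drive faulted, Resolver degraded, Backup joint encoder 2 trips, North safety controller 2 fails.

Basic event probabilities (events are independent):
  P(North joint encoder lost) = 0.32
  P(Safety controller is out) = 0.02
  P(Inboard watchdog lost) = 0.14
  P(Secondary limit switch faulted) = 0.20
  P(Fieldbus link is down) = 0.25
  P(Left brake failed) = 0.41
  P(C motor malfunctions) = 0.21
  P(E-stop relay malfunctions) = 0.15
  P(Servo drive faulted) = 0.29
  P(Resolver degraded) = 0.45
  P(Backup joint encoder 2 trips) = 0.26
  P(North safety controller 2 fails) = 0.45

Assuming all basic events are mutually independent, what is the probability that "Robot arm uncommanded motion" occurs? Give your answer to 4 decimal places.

P(Servo loop inoperative) [OR] = 1 − (1−0.32) × (1−0.02) = 0.333600
P(Controller stage lost) [AND] = 0.14 × 0.20 = 0.028000
P(Brake chain down) [OR] = 1 − (1−0.028000) × (1−0.25) × (1−0.41) = 0.569890
P(Safety interlock down) [OR] = 1 − (1−0.333600) × (1−0.569890) = 0.713375
P(Feedback branch unavailable) [OR] = 1 − (1−0.21) × (1−0.15) × (1−0.29) = 0.523235
P(E-stop path lost) [AND] = 0.523235 × 0.45 × 0.26 × 0.45 = 0.027548
P(Robot arm uncommanded motion) [OR] = 1 − (1−0.713375) × (1−0.027548) = 0.721271
Rounded to 4 decimal places: P(Robot arm uncommanded motion) ≈ 0.7213.

0.7213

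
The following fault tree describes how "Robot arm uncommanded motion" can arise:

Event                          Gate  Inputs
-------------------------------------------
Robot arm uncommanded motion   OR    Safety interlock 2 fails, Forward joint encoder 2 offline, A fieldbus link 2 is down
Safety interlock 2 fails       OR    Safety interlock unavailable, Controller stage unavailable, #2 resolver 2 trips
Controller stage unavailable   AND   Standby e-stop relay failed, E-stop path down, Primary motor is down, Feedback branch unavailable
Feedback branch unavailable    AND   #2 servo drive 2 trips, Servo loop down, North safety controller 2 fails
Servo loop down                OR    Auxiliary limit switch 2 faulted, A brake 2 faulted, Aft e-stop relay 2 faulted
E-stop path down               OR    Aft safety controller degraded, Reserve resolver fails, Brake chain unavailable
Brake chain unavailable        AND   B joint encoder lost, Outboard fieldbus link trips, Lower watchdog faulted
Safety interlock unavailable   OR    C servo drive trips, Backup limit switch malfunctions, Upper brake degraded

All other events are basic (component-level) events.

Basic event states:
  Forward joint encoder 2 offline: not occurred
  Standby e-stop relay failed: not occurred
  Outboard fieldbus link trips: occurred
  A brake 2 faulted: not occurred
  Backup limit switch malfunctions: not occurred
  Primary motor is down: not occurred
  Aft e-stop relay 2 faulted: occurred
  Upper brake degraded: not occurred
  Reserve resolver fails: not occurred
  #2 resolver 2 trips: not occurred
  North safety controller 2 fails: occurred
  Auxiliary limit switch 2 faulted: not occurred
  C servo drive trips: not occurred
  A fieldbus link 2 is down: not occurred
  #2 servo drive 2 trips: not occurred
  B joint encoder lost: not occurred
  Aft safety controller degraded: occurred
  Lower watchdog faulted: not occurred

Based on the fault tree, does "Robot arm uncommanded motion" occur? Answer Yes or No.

No

Safety interlock unavailable [OR]: C servo drive trips=not, Backup limit switch malfunctions=not, Upper brake degraded=not → no input occurs → does not occur.
Brake chain unavailable [AND]: B joint encoder lost=not, Outboard fieldbus link trips=occurs, Lower watchdog faulted=not → not all inputs occur → does not occur.
E-stop path down [OR]: Aft safety controller degraded=occurs, Reserve resolver fails=not, Brake chain unavailable=not → at least one input occurs → occurs.
Servo loop down [OR]: Auxiliary limit switch 2 faulted=not, A brake 2 faulted=not, Aft e-stop relay 2 faulted=occurs → at least one input occurs → occurs.
Feedback branch unavailable [AND]: #2 servo drive 2 trips=not, Servo loop down=occurs, North safety controller 2 fails=occurs → not all inputs occur → does not occur.
Controller stage unavailable [AND]: Standby e-stop relay failed=not, E-stop path down=occurs, Primary motor is down=not, Feedback branch unavailable=not → not all inputs occur → does not occur.
Safety interlock 2 fails [OR]: Safety interlock unavailable=not, Controller stage unavailable=not, #2 resolver 2 trips=not → no input occurs → does not occur.
Robot arm uncommanded motion [OR]: Safety interlock 2 fails=not, Forward joint encoder 2 offline=not, A fieldbus link 2 is down=not → no input occurs → does not occur.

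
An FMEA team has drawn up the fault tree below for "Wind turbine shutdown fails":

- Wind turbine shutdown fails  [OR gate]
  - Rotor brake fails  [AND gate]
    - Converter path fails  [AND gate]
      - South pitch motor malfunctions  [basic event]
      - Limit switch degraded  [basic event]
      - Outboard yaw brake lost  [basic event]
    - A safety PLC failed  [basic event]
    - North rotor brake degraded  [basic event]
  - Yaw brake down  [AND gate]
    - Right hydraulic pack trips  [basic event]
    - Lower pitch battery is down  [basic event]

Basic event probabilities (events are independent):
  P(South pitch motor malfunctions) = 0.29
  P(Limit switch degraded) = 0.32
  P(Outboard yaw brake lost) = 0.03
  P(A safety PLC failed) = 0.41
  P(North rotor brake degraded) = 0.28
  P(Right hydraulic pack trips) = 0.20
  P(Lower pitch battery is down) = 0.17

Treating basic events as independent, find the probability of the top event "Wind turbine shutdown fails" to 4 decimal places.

0.0343

P(Converter path fails) [AND] = 0.29 × 0.32 × 0.03 = 0.002784
P(Rotor brake fails) [AND] = 0.002784 × 0.41 × 0.28 = 0.000320
P(Yaw brake down) [AND] = 0.20 × 0.17 = 0.034000
P(Wind turbine shutdown fails) [OR] = 1 − (1−0.000320) × (1−0.034000) = 0.034309
Rounded to 4 decimal places: P(Wind turbine shutdown fails) ≈ 0.0343.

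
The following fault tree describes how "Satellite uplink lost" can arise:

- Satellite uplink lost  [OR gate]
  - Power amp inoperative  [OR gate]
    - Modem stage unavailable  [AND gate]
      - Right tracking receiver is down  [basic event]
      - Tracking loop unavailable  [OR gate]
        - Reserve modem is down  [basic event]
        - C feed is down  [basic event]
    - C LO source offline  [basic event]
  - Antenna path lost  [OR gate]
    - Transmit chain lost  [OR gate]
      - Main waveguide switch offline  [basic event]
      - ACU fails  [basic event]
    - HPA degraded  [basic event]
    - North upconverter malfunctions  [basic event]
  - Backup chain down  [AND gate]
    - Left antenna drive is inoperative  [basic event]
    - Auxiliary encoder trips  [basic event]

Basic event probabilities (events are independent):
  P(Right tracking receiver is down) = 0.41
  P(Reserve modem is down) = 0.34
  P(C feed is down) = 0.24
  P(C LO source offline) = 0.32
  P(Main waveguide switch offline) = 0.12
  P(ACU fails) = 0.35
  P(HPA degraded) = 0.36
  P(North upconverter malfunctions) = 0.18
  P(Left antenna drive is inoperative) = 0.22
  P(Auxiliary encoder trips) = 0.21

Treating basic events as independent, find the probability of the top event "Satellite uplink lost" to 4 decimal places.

P(Tracking loop unavailable) [OR] = 1 − (1−0.34) × (1−0.24) = 0.498400
P(Modem stage unavailable) [AND] = 0.41 × 0.498400 = 0.204344
P(Power amp inoperative) [OR] = 1 − (1−0.204344) × (1−0.32) = 0.458954
P(Transmit chain lost) [OR] = 1 − (1−0.12) × (1−0.35) = 0.428000
P(Antenna path lost) [OR] = 1 − (1−0.428000) × (1−0.36) × (1−0.18) = 0.699814
P(Backup chain down) [AND] = 0.22 × 0.21 = 0.046200
P(Satellite uplink lost) [OR] = 1 − (1−0.458954) × (1−0.699814) × (1−0.046200) = 0.845089
Rounded to 4 decimal places: P(Satellite uplink lost) ≈ 0.8451.

0.8451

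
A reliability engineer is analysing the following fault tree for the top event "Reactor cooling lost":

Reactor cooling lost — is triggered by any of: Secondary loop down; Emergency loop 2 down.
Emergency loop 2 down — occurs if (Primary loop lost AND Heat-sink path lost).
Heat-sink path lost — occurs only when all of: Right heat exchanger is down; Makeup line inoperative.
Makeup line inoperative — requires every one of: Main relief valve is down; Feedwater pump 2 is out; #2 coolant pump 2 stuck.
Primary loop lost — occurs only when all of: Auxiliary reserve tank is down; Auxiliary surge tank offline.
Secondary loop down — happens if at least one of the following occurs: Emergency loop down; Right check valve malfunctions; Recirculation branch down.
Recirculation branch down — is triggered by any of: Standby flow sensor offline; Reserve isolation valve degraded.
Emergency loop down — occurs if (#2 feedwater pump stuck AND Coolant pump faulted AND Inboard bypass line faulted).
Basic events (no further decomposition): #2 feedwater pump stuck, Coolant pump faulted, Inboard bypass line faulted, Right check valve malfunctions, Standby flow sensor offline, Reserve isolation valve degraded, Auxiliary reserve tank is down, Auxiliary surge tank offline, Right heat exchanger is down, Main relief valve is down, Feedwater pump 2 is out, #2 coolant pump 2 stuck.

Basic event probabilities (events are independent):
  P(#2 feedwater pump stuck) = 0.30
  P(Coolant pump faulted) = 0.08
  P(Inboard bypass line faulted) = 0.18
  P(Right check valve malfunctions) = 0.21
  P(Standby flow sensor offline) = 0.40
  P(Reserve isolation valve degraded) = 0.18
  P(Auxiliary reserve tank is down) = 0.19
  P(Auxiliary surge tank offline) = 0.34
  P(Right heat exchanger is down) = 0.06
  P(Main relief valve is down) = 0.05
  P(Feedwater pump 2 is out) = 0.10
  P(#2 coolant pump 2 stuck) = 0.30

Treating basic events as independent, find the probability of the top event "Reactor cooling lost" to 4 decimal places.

0.6130

P(Emergency loop down) [AND] = 0.30 × 0.08 × 0.18 = 0.004320
P(Recirculation branch down) [OR] = 1 − (1−0.40) × (1−0.18) = 0.508000
P(Secondary loop down) [OR] = 1 − (1−0.004320) × (1−0.21) × (1−0.508000) = 0.612999
P(Primary loop lost) [AND] = 0.19 × 0.34 = 0.064600
P(Makeup line inoperative) [AND] = 0.05 × 0.10 × 0.30 = 0.001500
P(Heat-sink path lost) [AND] = 0.06 × 0.001500 = 0.000090
P(Emergency loop 2 down) [AND] = 0.064600 × 0.000090 = 0.000006
P(Reactor cooling lost) [OR] = 1 − (1−0.612999) × (1−0.000006) = 0.613001
Rounded to 4 decimal places: P(Reactor cooling lost) ≈ 0.6130.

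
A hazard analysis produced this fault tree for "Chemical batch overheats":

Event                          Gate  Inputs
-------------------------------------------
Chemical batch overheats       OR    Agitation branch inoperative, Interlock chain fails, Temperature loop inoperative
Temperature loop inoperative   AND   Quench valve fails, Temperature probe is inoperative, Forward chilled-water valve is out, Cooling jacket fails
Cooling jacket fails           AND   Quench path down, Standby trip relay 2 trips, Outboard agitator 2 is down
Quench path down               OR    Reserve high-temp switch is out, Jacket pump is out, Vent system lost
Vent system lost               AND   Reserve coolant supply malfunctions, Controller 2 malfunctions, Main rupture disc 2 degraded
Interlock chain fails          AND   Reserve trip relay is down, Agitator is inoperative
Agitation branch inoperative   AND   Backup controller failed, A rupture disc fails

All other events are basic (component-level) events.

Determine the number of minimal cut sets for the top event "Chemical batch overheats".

Agitation branch inoperative [AND]: one cut set from each child combined → 1 × 1 = 1 cut set(s).
Interlock chain fails [AND]: one cut set from each child combined → 1 × 1 = 1 cut set(s).
Vent system lost [AND]: one cut set from each child combined → 1 × 1 × 1 = 1 cut set(s).
Quench path down [OR]: union of children's cut sets → 3 cut set(s).
Cooling jacket fails [AND]: one cut set from each child combined → 3 × 1 × 1 = 3 cut set(s).
Temperature loop inoperative [AND]: one cut set from each child combined → 1 × 1 × 1 × 3 = 3 cut set(s).
Chemical batch overheats [OR]: union of children's cut sets → 5 cut set(s).
Minimal cut sets: {A rupture disc fails, Backup controller failed}; {Agitator is inoperative, Reserve trip relay is down}; {Forward chilled-water valve is out, Outboard agitator 2 is down, Quench valve fails, Reserve high-temp switch is out, Standby trip relay 2 trips, Temperature probe is inoperative}; {Forward chilled-water valve is out, Jacket pump is out, Outboard agitator 2 is down, Quench valve fails, Standby trip relay 2 trips, Temperature probe is inoperative}; {Controller 2 malfunctions, Forward chilled-water valve is out, Main rupture disc 2 degraded, Outboard agitator 2 is down, Quench valve fails, Reserve coolant supply malfunctions, Standby trip relay 2 trips, Temperature probe is inoperative}.

5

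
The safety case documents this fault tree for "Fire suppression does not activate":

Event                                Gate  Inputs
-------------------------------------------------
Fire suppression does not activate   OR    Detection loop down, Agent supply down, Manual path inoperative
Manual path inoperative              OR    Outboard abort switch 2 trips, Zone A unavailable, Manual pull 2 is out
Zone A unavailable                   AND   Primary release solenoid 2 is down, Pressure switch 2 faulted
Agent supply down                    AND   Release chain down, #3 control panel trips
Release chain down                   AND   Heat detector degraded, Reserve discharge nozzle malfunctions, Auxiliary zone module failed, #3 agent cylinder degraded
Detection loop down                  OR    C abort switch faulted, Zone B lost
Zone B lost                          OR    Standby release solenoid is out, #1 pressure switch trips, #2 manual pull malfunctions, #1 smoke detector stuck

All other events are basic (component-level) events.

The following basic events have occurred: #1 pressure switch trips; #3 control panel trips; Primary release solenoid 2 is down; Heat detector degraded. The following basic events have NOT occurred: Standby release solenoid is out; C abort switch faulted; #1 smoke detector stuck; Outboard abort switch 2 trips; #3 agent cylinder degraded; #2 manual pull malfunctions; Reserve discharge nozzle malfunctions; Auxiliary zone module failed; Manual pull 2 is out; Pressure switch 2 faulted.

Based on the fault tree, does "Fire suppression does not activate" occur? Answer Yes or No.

Zone B lost [OR]: Standby release solenoid is out=not, #1 pressure switch trips=occurs, #2 manual pull malfunctions=not, #1 smoke detector stuck=not → at least one input occurs → occurs.
Detection loop down [OR]: C abort switch faulted=not, Zone B lost=occurs → at least one input occurs → occurs.
Release chain down [AND]: Heat detector degraded=occurs, Reserve discharge nozzle malfunctions=not, Auxiliary zone module failed=not, #3 agent cylinder degraded=not → not all inputs occur → does not occur.
Agent supply down [AND]: Release chain down=not, #3 control panel trips=occurs → not all inputs occur → does not occur.
Zone A unavailable [AND]: Primary release solenoid 2 is down=occurs, Pressure switch 2 faulted=not → not all inputs occur → does not occur.
Manual path inoperative [OR]: Outboard abort switch 2 trips=not, Zone A unavailable=not, Manual pull 2 is out=not → no input occurs → does not occur.
Fire suppression does not activate [OR]: Detection loop down=occurs, Agent supply down=not, Manual path inoperative=not → at least one input occurs → occurs.

Yes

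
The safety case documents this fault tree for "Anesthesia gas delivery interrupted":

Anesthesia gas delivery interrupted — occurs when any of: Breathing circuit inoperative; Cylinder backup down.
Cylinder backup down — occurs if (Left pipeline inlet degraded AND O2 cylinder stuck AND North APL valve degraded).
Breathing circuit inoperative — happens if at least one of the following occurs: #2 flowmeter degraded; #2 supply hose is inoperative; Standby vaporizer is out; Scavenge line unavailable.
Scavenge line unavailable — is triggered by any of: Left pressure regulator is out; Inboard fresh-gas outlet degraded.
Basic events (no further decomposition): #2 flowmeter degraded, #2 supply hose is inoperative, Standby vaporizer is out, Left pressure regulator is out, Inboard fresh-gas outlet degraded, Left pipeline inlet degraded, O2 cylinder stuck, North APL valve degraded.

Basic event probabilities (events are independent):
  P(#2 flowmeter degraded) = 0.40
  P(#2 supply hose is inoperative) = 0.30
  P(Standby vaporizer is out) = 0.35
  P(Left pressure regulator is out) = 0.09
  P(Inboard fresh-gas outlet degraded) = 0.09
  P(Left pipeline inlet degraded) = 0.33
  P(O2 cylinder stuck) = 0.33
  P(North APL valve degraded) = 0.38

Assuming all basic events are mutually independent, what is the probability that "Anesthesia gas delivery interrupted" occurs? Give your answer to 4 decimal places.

0.7833

P(Scavenge line unavailable) [OR] = 1 − (1−0.09) × (1−0.09) = 0.171900
P(Breathing circuit inoperative) [OR] = 1 − (1−0.40) × (1−0.30) × (1−0.35) × (1−0.171900) = 0.773929
P(Cylinder backup down) [AND] = 0.33 × 0.33 × 0.38 = 0.041382
P(Anesthesia gas delivery interrupted) [OR] = 1 − (1−0.773929) × (1−0.041382) = 0.783284
Rounded to 4 decimal places: P(Anesthesia gas delivery interrupted) ≈ 0.7833.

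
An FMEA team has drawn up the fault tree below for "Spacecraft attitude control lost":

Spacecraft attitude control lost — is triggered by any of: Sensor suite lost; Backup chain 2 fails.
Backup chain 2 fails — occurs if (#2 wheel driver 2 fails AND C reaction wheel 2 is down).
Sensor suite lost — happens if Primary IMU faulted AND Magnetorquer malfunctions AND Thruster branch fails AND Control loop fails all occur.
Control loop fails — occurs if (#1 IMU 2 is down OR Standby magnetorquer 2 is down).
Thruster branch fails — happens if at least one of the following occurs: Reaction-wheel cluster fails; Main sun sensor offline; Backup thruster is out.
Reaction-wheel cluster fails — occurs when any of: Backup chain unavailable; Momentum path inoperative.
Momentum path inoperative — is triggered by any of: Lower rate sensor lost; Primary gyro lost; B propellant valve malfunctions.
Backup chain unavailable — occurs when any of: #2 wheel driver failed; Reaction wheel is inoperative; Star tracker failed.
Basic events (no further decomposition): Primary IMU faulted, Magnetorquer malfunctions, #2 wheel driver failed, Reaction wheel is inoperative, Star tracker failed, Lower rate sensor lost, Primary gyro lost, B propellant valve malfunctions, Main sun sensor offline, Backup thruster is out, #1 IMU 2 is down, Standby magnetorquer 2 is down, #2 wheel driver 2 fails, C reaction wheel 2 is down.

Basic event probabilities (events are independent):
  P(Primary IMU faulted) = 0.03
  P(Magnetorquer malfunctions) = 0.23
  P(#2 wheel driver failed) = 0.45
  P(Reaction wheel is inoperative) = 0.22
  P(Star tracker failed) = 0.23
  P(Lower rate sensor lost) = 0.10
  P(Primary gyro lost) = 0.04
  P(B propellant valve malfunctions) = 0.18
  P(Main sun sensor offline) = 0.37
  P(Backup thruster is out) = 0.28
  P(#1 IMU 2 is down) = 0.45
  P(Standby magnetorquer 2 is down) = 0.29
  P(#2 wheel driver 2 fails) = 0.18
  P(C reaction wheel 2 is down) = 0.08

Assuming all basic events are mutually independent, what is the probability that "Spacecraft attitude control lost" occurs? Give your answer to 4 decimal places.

P(Backup chain unavailable) [OR] = 1 − (1−0.45) × (1−0.22) × (1−0.23) = 0.669670
P(Momentum path inoperative) [OR] = 1 − (1−0.10) × (1−0.04) × (1−0.18) = 0.291520
P(Reaction-wheel cluster fails) [OR] = 1 − (1−0.669670) × (1−0.291520) = 0.765968
P(Thruster branch fails) [OR] = 1 − (1−0.765968) × (1−0.37) × (1−0.28) = 0.893843
P(Control loop fails) [OR] = 1 − (1−0.45) × (1−0.29) = 0.609500
P(Sensor suite lost) [AND] = 0.03 × 0.23 × 0.893843 × 0.609500 = 0.003759
P(Backup chain 2 fails) [AND] = 0.18 × 0.08 = 0.014400
P(Spacecraft attitude control lost) [OR] = 1 − (1−0.003759) × (1−0.014400) = 0.018105
Rounded to 4 decimal places: P(Spacecraft attitude control lost) ≈ 0.0181.

0.0181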